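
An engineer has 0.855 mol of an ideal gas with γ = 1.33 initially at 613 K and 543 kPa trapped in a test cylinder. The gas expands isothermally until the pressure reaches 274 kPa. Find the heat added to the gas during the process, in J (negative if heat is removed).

V₁ = nRT₁/P₁ = 0.855×8.314×613/543 = 8.02 L.
Isothermal: T stays 613 K; PV = const ⇒ V₂ = 15.9 L, P₂ = 274 kPa.
ΔU = 0 (ideal gas, T constant).
W = nRT ln(V₂/V₁) = 0.855×8.314×613×ln(1.98) = 2980 J.
Q = ΔU + W = 2980 J.

2980 J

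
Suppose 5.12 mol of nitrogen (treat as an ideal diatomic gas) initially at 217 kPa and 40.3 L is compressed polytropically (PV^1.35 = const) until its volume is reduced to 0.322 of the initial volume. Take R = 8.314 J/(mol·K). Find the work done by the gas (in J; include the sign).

-12200 J

T₁ = P₁V₁/(nR) = 217×40.3/(5.12×8.314) = 205 K.
Polytropic n=1.35: T₂ = T₁(V₁/V₂)^(n−1) = 205×(3.11)^0.35 = 305 K; P₂ = P₁(V₁/V₂)^n = 1000 kPa.
W = (P₁V₁−P₂V₂)/(n−1) = (217×40.3−1000×13.0)/0.35 = -12200 J.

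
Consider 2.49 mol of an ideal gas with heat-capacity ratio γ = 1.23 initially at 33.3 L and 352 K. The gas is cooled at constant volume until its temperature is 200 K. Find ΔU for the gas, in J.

-13700 J

P₁ = nRT₁/V₁ = 2.49×8.314×352/33.3 = 219 kPa.
Isochoric: V stays 33.3 L; P/T = const ⇒ T₂ = 200 K, P₂ = 124 kPa.
For an ideal gas ΔU = nCvΔT with Cv = R/(γ−1) = 36.1 J/(mol·K).
ΔU = 2.49×36.1×(200−352) = -13700 J.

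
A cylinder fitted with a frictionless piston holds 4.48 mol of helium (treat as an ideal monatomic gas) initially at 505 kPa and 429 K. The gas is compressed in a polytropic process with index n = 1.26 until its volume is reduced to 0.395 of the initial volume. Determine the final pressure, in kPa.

V₁ = nRT₁/P₁ = 4.48×8.314×429/505 = 31.6 L.
Polytropic n=1.26: T₂ = T₁(V₁/V₂)^(n−1) = 429×(2.53)^0.26 = 546 K; P₂ = P₁(V₁/V₂)^n = 1630 kPa.

1630 kPa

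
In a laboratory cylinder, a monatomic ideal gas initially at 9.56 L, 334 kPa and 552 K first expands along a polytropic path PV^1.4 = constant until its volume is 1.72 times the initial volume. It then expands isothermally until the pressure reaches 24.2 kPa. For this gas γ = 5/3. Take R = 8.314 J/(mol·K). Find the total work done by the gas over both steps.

6350 J

n = P₁V₁/(RT₁) = 334×9.56/(8.314×552) = 0.696 mol.
Step 1 — Polytropic n=1.4: T₂ = T₁(V₁/V₂)^(n−1) = 552×(0.581)^0.40 = 444 K; P₂ = P₁(V₁/V₂)^n = 156 kPa.
W = (P₁V₁−P₂V₂)/(n−1) = (334×9.56−156×16.4)/0.40 = 1560 J.
ΔU = nCvΔT = 0.696×12.5×(444−552) = -934 J.
Q = ΔU + W = 623 J.
State after step 1: P = 156 kPa, V = 16.4 L, T = 444 K.
Step 2 — Isothermal: T stays 444 K; PV = const ⇒ V₂ = 106 L, P₂ = 24.2 kPa.
ΔU = 0 (ideal gas, T constant).
W = nRT ln(V₂/V₁) = 0.696×8.314×444×ln(6.46) = 4800 J.
Q = ΔU + W = 4800 J.
Net over both steps: W = 6350 J, Q = 5420 J, ΔU = -934 J.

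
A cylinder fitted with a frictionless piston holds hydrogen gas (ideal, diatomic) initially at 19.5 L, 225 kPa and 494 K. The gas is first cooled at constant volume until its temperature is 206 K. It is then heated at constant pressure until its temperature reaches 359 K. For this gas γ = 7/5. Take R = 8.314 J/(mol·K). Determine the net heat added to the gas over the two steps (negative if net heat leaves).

n = P₁V₁/(RT₁) = 225×19.5/(8.314×494) = 1.07 mol.
Step 1 — Isochoric: V stays 19.5 L; P/T = const ⇒ T₂ = 206 K, P₂ = 93.8 kPa.
W = 0 (no volume change).
ΔU = nCvΔT = 1.07×20.8×(206−494) = -6390 J.
Q = ΔU = -6390 J.
State after step 1: P = 93.8 kPa, V = 19.5 L, T = 206 K.
Step 2 — Isobaric: P stays 93.8 kPa; V/T = const ⇒ T₂ = 359 K, V₂ = 34.0 L.
W = PΔV = 93.8×(34.0−19.5) kPa·L = 1360 J.
ΔU = nCvΔT = 1.07×20.8×(359−206) = 3400 J.
Q = ΔU + W = nCpΔT = 4760 J.
Net over both steps: W = 1360 J, Q = -1640 J, ΔU = -3000 J.

-1640 J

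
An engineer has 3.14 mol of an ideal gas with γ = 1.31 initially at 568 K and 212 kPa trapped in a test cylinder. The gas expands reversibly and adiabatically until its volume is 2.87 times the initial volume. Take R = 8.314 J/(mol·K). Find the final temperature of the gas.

410 K

V₁ = nRT₁/P₁ = 3.14×8.314×568/212 = 69.9 L.
Adiabatic: TV^(γ−1) = const ⇒ T₂ = 568×(0.348)^0.310 = 410 K; PV^γ = const ⇒ P₂ = 53.3 kPa.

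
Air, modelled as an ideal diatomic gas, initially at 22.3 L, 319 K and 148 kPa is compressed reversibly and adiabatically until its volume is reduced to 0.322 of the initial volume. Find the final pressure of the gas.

Adiabatic: TV^(γ−1) = const ⇒ T₂ = 319×(3.11)^0.400 = 502 K; PV^γ = const ⇒ P₂ = 723 kPa.

723 kPa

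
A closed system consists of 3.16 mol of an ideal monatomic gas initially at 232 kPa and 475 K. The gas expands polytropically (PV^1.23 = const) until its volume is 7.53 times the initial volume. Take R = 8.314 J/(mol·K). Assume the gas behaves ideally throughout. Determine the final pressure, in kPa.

V₁ = nRT₁/P₁ = 3.16×8.314×475/232 = 53.8 L.
Polytropic n=1.23: T₂ = T₁(V₁/V₂)^(n−1) = 475×(0.133)^0.23 = 299 K; P₂ = P₁(V₁/V₂)^n = 19.4 kPa.

19.4 kPa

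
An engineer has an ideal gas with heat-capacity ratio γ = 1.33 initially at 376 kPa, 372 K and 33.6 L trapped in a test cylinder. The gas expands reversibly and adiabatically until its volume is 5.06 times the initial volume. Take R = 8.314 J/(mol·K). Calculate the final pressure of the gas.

Adiabatic: TV^(γ−1) = const ⇒ T₂ = 372×(0.198)^0.330 = 218 K; PV^γ = const ⇒ P₂ = 43.5 kPa.

43.5 kPa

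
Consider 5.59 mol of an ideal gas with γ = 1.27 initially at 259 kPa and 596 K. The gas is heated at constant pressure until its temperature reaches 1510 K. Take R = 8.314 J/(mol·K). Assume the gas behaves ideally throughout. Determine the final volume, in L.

V₁ = nRT₁/P₁ = 5.59×8.314×596/259 = 107 L.
Isobaric: P stays 259 kPa; V/T = const ⇒ T₂ = 1510 K, V₂ = 271 L.

271 L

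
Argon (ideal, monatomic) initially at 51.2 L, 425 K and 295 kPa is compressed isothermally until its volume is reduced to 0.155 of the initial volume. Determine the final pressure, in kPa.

Isothermal: T stays 425 K; PV = const ⇒ V₂ = 7.94 L, P₂ = 1900 kPa.

1900 kPa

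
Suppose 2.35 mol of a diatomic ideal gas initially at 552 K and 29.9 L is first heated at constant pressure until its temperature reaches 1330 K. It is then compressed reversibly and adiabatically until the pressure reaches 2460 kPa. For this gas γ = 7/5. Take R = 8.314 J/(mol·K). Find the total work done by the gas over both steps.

-32300 J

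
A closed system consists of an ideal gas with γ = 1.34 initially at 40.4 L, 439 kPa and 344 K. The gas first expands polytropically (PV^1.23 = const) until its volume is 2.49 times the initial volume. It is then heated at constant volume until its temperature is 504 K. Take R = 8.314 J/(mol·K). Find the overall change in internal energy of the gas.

n = P₁V₁/(RT₁) = 439×40.4/(8.314×344) = 6.20 mol.
Step 1 — Polytropic n=1.23: T₂ = T₁(V₁/V₂)^(n−1) = 344×(0.402)^0.23 = 279 K; P₂ = P₁(V₁/V₂)^n = 143 kPa.
W = (P₁V₁−P₂V₂)/(n−1) = (439×40.4−143×101)/0.23 = 14600 J.
ΔU = nCvΔT = 6.20×24.5×(279−344) = -9870 J.
Q = ΔU + W = 4720 J.
State after step 1: P = 143 kPa, V = 101 L, T = 279 K.
Step 2 — Isochoric: V stays 101 L; P/T = const ⇒ T₂ = 504 K, P₂ = 258 kPa.
W = 0 (no volume change).
ΔU = nCvΔT = 6.20×24.5×(504−279) = 34100 J.
Q = ΔU = 34100 J.
Net over both steps: W = 14600 J, Q = 38900 J, ΔU = 24300 J.

24300 J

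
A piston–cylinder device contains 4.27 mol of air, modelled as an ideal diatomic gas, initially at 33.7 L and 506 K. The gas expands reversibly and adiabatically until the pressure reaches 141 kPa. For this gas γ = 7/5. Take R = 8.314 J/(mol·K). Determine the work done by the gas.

P₁ = nRT₁/V₁ = 4.27×8.314×506/33.7 = 533 kPa.
Adiabatic: T₂/T₁ = (P₂/P₁)^((γ−1)/γ) ⇒ T₂ = 506×(0.265)^0.286 = 346 K; V₂ = 87.1 L.
ΔU = nCvΔT = 4.27×20.8×(346−506) = -14200 J.
Q = 0 for an adiabatic process, so W = −ΔU = 14200 J.

14200 J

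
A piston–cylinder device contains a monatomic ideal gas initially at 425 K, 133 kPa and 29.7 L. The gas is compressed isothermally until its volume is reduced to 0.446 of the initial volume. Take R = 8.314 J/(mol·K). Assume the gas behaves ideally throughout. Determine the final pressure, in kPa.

Isothermal: T stays 425 K; PV = const ⇒ V₂ = 13.2 L, P₂ = 298 kPa.

298 kPa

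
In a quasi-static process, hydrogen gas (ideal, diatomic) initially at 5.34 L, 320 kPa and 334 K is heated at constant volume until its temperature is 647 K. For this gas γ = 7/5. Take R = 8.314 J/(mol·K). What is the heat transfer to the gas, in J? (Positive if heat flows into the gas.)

4000 J

n = P₁V₁/(RT₁) = 320×5.34/(8.314×334) = 0.615 mol.
Isochoric: V stays 5.34 L; P/T = const ⇒ T₂ = 647 K, P₂ = 620 kPa.
W = 0 (no volume change).
ΔU = nCvΔT = 0.615×20.8×(647−334) = 4000 J.
Q = ΔU = 4000 J.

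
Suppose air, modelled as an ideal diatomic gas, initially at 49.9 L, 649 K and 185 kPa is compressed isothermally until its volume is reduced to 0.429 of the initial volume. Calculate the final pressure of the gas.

Isothermal: T stays 649 K; PV = const ⇒ V₂ = 21.4 L, P₂ = 431 kPa.

431 kPa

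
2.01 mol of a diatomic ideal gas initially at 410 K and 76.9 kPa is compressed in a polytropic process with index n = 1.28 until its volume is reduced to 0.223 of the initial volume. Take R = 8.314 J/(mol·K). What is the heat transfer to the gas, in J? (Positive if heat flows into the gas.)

-3830 J

V₁ = nRT₁/P₁ = 2.01×8.314×410/76.9 = 89.1 L.
Polytropic n=1.28: T₂ = T₁(V₁/V₂)^(n−1) = 410×(4.48)^0.28 = 624 K; P₂ = P₁(V₁/V₂)^n = 525 kPa.
W = (P₁V₁−P₂V₂)/(n−1) = (76.9×89.1−525×19.9)/0.28 = -12800 J.
ΔU = nCvΔT = 2.01×20.8×(624−410) = 8940 J.
Q = ΔU + W = -3830 J.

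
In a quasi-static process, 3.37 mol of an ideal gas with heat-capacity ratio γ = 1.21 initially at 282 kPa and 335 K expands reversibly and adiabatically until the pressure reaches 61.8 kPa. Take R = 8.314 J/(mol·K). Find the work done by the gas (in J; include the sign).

10400 J

V₁ = nRT₁/P₁ = 3.37×8.314×335/282 = 33.3 L.
Adiabatic: T₂/T₁ = (P₂/P₁)^((γ−1)/γ) ⇒ T₂ = 335×(0.219)^0.174 = 257 K; V₂ = 117 L.
ΔU = nCvΔT = 3.37×39.6×(257−335) = -10400 J.
Q = 0 for an adiabatic process, so W = −ΔU = 10400 J.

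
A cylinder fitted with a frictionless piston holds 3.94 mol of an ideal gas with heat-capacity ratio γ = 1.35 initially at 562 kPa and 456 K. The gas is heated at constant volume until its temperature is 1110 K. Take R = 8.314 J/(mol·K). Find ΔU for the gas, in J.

V₁ = nRT₁/P₁ = 3.94×8.314×456/562 = 26.6 L.
Isochoric: V stays 26.6 L; P/T = const ⇒ T₂ = 1110 K, P₂ = 1370 kPa.
For an ideal gas ΔU = nCvΔT with Cv = R/(γ−1) = 23.8 J/(mol·K).
ΔU = 3.94×23.8×(1110−456) = 61200 J.

61200 J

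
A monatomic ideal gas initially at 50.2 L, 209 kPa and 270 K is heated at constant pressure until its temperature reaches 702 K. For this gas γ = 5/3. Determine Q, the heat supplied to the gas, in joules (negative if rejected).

n = P₁V₁/(RT₁) = 209×50.2/(8.314×270) = 4.67 mol.
Isobaric: P stays 209 kPa; V/T = const ⇒ T₂ = 702 K, V₂ = 131 L.
W = PΔV = 209×(131−50.2) kPa·L = 16800 J.
ΔU = nCvΔT = 4.67×12.5×(702−270) = 25200 J.
Q = ΔU + W = nCpΔT = 42000 J.

42000 J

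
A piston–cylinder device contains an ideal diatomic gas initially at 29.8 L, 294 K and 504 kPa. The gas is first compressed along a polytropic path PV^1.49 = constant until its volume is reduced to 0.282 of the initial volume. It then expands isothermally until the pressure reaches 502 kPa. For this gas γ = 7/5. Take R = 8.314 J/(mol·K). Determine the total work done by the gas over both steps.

n = P₁V₁/(RT₁) = 504×29.8/(8.314×294) = 6.14 mol.
Step 1 — Polytropic n=1.49: T₂ = T₁(V₁/V₂)^(n−1) = 294×(3.55)^0.49 = 547 K; P₂ = P₁(V₁/V₂)^n = 3320 kPa.
W = (P₁V₁−P₂V₂)/(n−1) = (504×29.8−3320×8.40)/0.49 = -26300 J.
ΔU = nCvΔT = 6.14×20.8×(547−294) = 32300 J.
Q = ΔU + W = 5930 J.
State after step 1: P = 3320 kPa, V = 8.40 L, T = 547 K.
Step 2 — Isothermal: T stays 547 K; PV = const ⇒ V₂ = 55.6 L, P₂ = 502 kPa.
ΔU = 0 (ideal gas, T constant).
W = nRT ln(V₂/V₁) = 6.14×8.314×547×ln(6.62) = 52800 J.
Q = ΔU + W = 52800 J.
Net over both steps: W = 26400 J, Q = 58700 J, ΔU = 32300 J.

26400 J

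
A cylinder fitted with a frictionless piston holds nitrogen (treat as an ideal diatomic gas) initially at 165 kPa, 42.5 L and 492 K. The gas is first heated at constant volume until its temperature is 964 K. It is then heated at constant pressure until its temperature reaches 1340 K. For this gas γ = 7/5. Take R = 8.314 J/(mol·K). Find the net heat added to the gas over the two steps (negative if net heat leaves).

n = P₁V₁/(RT₁) = 165×42.5/(8.314×492) = 1.71 mol.
Step 1 — Isochoric: V stays 42.5 L; P/T = const ⇒ T₂ = 964 K, P₂ = 323 kPa.
W = 0 (no volume change).
ΔU = nCvΔT = 1.71×20.8×(964−492) = 16800 J.
Q = ΔU = 16800 J.
State after step 1: P = 323 kPa, V = 42.5 L, T = 964 K.
Step 2 — Isobaric: P stays 323 kPa; V/T = const ⇒ T₂ = 1340 K, V₂ = 59.1 L.
W = PΔV = 323×(59.1−42.5) kPa·L = 5360 J.
ΔU = nCvΔT = 1.71×20.8×(1340−964) = 13400 J.
Q = ΔU + W = nCpΔT = 18800 J.
Net over both steps: W = 5360 J, Q = 35600 J, ΔU = 30200 J.

35600 J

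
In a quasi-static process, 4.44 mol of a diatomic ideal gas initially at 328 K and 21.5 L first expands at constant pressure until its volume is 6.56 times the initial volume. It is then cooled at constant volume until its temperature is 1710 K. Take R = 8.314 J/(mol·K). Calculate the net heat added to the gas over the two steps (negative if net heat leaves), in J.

P₁ = nRT₁/V₁ = 4.44×8.314×328/21.5 = 563 kPa.
Step 1 — Isobaric: P stays 563 kPa; V/T = const ⇒ T₂ = 2150 K, V₂ = 141 L.
W = PΔV = 563×(141−21.5) kPa·L = 67300 J.
ΔU = nCvΔT = 4.44×20.8×(2150−328) = 168000 J.
Q = ΔU + W = nCpΔT = 236000 J.
State after step 1: P = 563 kPa, V = 141 L, T = 2150 K.
Step 2 — Isochoric: V stays 141 L; P/T = const ⇒ T₂ = 1710 K, P₂ = 448 kPa.
W = 0 (no volume change).
ΔU = nCvΔT = 4.44×20.8×(1710−2150) = -40800 J.
Q = ΔU = -40800 J.
Net over both steps: W = 67300 J, Q = 195000 J, ΔU = 128000 J.

195000 J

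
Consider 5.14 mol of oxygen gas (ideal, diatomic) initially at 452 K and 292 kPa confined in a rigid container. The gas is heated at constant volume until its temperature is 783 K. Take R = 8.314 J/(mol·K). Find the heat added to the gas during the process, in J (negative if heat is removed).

35400 J

V₁ = nRT₁/P₁ = 5.14×8.314×452/292 = 66.1 L.
Isochoric: V stays 66.1 L; P/T = const ⇒ T₂ = 783 K, P₂ = 506 kPa.
W = 0 (no volume change).
ΔU = nCvΔT = 5.14×20.8×(783−452) = 35400 J.
Q = ΔU = 35400 J.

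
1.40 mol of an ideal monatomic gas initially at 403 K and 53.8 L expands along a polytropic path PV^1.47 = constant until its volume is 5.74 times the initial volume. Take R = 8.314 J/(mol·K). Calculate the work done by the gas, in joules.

5590 J

P₁ = nRT₁/V₁ = 1.40×8.314×403/53.8 = 87.2 kPa.
Polytropic n=1.47: T₂ = T₁(V₁/V₂)^(n−1) = 403×(0.174)^0.47 = 177 K; P₂ = P₁(V₁/V₂)^n = 6.68 kPa.
W = (P₁V₁−P₂V₂)/(n−1) = (87.2×53.8−6.68×309)/0.47 = 5590 J.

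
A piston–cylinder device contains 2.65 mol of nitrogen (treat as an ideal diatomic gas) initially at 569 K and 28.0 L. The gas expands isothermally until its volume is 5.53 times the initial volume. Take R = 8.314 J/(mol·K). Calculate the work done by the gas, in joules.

21400 J

P₁ = nRT₁/V₁ = 2.65×8.314×569/28.0 = 448 kPa.
Isothermal: T stays 569 K; PV = const ⇒ V₂ = 155 L, P₂ = 81.0 kPa.
W = nRT ln(V₂/V₁) = 2.65×8.314×569×ln(5.53) = 21400 J.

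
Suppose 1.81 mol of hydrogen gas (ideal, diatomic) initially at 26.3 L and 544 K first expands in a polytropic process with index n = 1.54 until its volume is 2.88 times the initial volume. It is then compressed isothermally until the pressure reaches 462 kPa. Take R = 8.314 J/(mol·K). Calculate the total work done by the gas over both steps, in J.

P₁ = nRT₁/V₁ = 1.81×8.314×544/26.3 = 311 kPa.
Step 1 — Polytropic n=1.54: T₂ = T₁(V₁/V₂)^(n−1) = 544×(0.347)^0.54 = 307 K; P₂ = P₁(V₁/V₂)^n = 61.0 kPa.
W = (P₁V₁−P₂V₂)/(n−1) = (311×26.3−61.0×75.7)/0.54 = 6600 J.
ΔU = nCvΔT = 1.81×20.8×(307−544) = -8910 J.
Q = ΔU + W = -2310 J.
State after step 1: P = 61.0 kPa, V = 75.7 L, T = 307 K.
Step 2 — Isothermal: T stays 307 K; PV = const ⇒ V₂ = 10.0 L, P₂ = 462 kPa.
ΔU = 0 (ideal gas, T constant).
W = nRT ln(V₂/V₁) = 1.81×8.314×307×ln(0.132) = -9360 J.
Q = ΔU + W = -9360 J.
Net over both steps: W = -2760 J, Q = -11700 J, ΔU = -8910 J.

-2760 J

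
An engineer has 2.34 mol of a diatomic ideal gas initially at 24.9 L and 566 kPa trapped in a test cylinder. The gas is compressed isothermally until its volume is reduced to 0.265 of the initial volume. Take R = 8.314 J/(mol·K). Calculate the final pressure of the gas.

2140 kPa

T₁ = P₁V₁/(nR) = 566×24.9/(2.34×8.314) = 724 K.
Isothermal: T stays 724 K; PV = const ⇒ V₂ = 6.60 L, P₂ = 2140 kPa.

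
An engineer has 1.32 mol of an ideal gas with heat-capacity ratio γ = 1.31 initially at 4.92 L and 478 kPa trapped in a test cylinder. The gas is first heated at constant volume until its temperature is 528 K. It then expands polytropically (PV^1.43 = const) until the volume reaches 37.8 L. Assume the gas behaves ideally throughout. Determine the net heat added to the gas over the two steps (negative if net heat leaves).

8060 J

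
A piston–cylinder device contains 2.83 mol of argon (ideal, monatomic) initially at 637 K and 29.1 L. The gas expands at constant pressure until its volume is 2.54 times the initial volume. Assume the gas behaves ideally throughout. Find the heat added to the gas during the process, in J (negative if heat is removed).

P₁ = nRT₁/V₁ = 2.83×8.314×637/29.1 = 515 kPa.
Isobaric: P stays 515 kPa; V/T = const ⇒ T₂ = 1620 K, V₂ = 73.9 L.
W = PΔV = 515×(73.9−29.1) kPa·L = 23100 J.
ΔU = nCvΔT = 2.83×12.5×(1620−637) = 34600 J.
Q = ΔU + W = nCpΔT = 57700 J.

57700 J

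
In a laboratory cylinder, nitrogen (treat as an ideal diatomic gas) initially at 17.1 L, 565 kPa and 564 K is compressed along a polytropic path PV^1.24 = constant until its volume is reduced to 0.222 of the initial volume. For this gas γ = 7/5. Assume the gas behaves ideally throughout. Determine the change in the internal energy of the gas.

n = P₁V₁/(RT₁) = 565×17.1/(8.314×564) = 2.06 mol.
Polytropic n=1.24: T₂ = T₁(V₁/V₂)^(n−1) = 564×(4.50)^0.24 = 809 K; P₂ = P₁(V₁/V₂)^n = 3650 kPa.
For an ideal gas ΔU = nCvΔT with Cv = (5/2)R = 20.8 J/(mol·K).
ΔU = 2.06×20.8×(809−564) = 10500 J.

10500 J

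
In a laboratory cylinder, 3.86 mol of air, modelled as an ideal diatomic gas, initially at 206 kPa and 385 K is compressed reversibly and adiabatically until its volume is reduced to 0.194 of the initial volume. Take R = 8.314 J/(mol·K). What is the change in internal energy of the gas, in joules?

28600 J

V₁ = nRT₁/P₁ = 3.86×8.314×385/206 = 60.0 L.
Adiabatic: TV^(γ−1) = const ⇒ T₂ = 385×(5.15)^0.400 = 742 K; PV^γ = const ⇒ P₂ = 2050 kPa.
For an ideal gas ΔU = nCvΔT with Cv = (5/2)R = 20.8 J/(mol·K).
ΔU = 3.86×20.8×(742−385) = 28600 J.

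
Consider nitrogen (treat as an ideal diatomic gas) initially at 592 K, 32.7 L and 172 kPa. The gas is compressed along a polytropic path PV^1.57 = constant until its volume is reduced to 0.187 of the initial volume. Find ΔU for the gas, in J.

n = P₁V₁/(RT₁) = 172×32.7/(8.314×592) = 1.14 mol.
Polytropic n=1.57: T₂ = T₁(V₁/V₂)^(n−1) = 592×(5.35)^0.57 = 1540 K; P₂ = P₁(V₁/V₂)^n = 2390 kPa.
For an ideal gas ΔU = nCvΔT with Cv = (5/2)R = 20.8 J/(mol·K).
ΔU = 1.14×20.8×(1540−592) = 22500 J.

22500 J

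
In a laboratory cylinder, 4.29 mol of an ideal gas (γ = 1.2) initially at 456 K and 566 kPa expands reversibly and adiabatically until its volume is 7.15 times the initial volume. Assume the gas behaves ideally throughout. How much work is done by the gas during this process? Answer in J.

V₁ = nRT₁/P₁ = 4.29×8.314×456/566 = 28.7 L.
Adiabatic: TV^(γ−1) = const ⇒ T₂ = 456×(0.140)^0.200 = 308 K; PV^γ = const ⇒ P₂ = 53.4 kPa.
ΔU = nCvΔT = 4.29×41.6×(308−456) = -26500 J.
Q = 0 for an adiabatic process, so W = −ΔU = 26500 J.

26500 J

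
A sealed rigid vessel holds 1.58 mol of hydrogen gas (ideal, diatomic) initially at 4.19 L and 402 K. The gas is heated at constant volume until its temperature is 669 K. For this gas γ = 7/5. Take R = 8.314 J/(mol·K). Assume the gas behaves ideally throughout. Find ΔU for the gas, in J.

8770 J

P₁ = nRT₁/V₁ = 1.58×8.314×402/4.19 = 1260 kPa.
Isochoric: V stays 4.19 L; P/T = const ⇒ T₂ = 669 K, P₂ = 2100 kPa.
For an ideal gas ΔU = nCvΔT with Cv = (5/2)R = 20.8 J/(mol·K).
ΔU = 1.58×20.8×(669−402) = 8770 J.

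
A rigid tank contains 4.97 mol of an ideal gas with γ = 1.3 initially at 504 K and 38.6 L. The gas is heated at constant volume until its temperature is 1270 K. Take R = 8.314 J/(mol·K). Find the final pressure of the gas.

1360 kPa

P₁ = nRT₁/V₁ = 4.97×8.314×504/38.6 = 540 kPa.
Isochoric: V stays 38.6 L; P/T = const ⇒ T₂ = 1270 K, P₂ = 1360 kPa.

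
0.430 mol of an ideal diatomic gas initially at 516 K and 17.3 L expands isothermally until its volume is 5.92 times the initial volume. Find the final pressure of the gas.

18.0 kPa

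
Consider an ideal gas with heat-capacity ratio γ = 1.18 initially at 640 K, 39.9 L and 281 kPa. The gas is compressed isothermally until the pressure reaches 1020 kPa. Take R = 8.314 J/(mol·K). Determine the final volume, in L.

11.0 L

Isothermal: T stays 640 K; PV = const ⇒ V₂ = 11.0 L, P₂ = 1020 kPa.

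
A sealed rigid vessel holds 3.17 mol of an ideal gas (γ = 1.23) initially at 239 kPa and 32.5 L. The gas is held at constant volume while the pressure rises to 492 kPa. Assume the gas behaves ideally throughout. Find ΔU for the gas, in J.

35700 J

T₁ = P₁V₁/(nR) = 239×32.5/(3.17×8.314) = 295 K.
Isochoric: V stays 32.5 L; P/T = const ⇒ T₂ = 607 K, P₂ = 492 kPa.
For an ideal gas ΔU = nCvΔT with Cv = R/(γ−1) = 36.1 J/(mol·K).
ΔU = 3.17×36.1×(607−295) = 35700 J.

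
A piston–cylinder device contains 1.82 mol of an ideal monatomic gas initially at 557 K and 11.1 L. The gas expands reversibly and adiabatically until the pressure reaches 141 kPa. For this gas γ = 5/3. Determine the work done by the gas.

6200 J

P₁ = nRT₁/V₁ = 1.82×8.314×557/11.1 = 759 kPa.
Adiabatic: T₂/T₁ = (P₂/P₁)^((γ−1)/γ) ⇒ T₂ = 557×(0.186)^0.400 = 284 K; V₂ = 30.5 L.
ΔU = nCvΔT = 1.82×12.5×(284−557) = -6200 J.
Q = 0 for an adiabatic process, so W = −ΔU = 6200 J.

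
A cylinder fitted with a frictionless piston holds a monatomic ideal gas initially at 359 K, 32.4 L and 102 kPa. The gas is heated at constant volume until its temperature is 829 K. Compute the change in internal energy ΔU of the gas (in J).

6490 J

n = P₁V₁/(RT₁) = 102×32.4/(8.314×359) = 1.11 mol.
Isochoric: V stays 32.4 L; P/T = const ⇒ T₂ = 829 K, P₂ = 236 kPa.
For an ideal gas ΔU = nCvΔT with Cv = (3/2)R = 12.5 J/(mol·K).
ΔU = 1.11×12.5×(829−359) = 6490 J.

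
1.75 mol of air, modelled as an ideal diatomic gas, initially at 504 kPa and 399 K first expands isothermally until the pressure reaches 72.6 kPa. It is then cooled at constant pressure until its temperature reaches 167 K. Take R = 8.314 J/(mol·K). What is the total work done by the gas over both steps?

7870 J

V₁ = nRT₁/P₁ = 1.75×8.314×399/504 = 11.5 L.
Step 1 — Isothermal: T stays 399 K; PV = const ⇒ V₂ = 80.0 L, P₂ = 72.6 kPa.
ΔU = 0 (ideal gas, T constant).
W = nRT ln(V₂/V₁) = 1.75×8.314×399×ln(6.94) = 11200 J.
Q = ΔU + W = 11200 J.
State after step 1: P = 72.6 kPa, V = 80.0 L, T = 399 K.
Step 2 — Isobaric: P stays 72.6 kPa; V/T = const ⇒ T₂ = 167 K, V₂ = 33.5 L.
W = PΔV = 72.6×(33.5−80.0) kPa·L = -3380 J.
ΔU = nCvΔT = 1.75×20.8×(167−399) = -8440 J.
Q = ΔU + W = nCpΔT = -11800 J.
Net over both steps: W = 7870 J, Q = -566 J, ΔU = -8440 J.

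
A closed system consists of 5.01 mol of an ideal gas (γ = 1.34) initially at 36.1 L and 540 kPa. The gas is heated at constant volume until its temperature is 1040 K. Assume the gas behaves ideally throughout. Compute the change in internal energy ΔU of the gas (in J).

70100 J

T₁ = P₁V₁/(nR) = 540×36.1/(5.01×8.314) = 468 K.
Isochoric: V stays 36.1 L; P/T = const ⇒ T₂ = 1040 K, P₂ = 1200 kPa.
For an ideal gas ΔU = nCvΔT with Cv = R/(γ−1) = 24.5 J/(mol·K).
ΔU = 5.01×24.5×(1040−468) = 70100 J.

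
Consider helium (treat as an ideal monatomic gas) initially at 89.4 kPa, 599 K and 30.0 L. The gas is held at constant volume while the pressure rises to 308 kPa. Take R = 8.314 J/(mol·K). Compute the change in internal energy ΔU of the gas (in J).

n = P₁V₁/(RT₁) = 89.4×30.0/(8.314×599) = 0.539 mol.
Isochoric: V stays 30.0 L; P/T = const ⇒ T₂ = 2060 K, P₂ = 308 kPa.
For an ideal gas ΔU = nCvΔT with Cv = (3/2)R = 12.5 J/(mol·K).
ΔU = 0.539×12.5×(2060−599) = 9840 J.

9840 J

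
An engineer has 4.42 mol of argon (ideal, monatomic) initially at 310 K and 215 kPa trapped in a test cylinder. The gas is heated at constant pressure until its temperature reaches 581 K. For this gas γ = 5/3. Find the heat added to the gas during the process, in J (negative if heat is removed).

24900 J

V₁ = nRT₁/P₁ = 4.42×8.314×310/215 = 53.0 L.
Isobaric: P stays 215 kPa; V/T = const ⇒ T₂ = 581 K, V₂ = 99.3 L.
W = PΔV = 215×(99.3−53.0) kPa·L = 9960 J.
ΔU = nCvΔT = 4.42×12.5×(581−310) = 14900 J.
Q = ΔU + W = nCpΔT = 24900 J.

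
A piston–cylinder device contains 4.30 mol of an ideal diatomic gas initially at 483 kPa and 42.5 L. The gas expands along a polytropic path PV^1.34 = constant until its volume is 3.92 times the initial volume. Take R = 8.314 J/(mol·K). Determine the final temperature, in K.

361 K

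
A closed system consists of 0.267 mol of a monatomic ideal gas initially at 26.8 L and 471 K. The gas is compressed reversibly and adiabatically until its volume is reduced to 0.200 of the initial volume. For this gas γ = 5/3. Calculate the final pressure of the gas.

570 kPa

P₁ = nRT₁/V₁ = 0.267×8.314×471/26.8 = 39.0 kPa.
Adiabatic: TV^(γ−1) = const ⇒ T₂ = 471×(5.00)^0.667 = 1380 K; PV^γ = const ⇒ P₂ = 570 kPa.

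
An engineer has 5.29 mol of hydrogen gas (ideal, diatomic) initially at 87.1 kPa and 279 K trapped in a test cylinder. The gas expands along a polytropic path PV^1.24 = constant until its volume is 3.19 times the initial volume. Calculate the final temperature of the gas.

V₁ = nRT₁/P₁ = 5.29×8.314×279/87.1 = 141 L.
Polytropic n=1.24: T₂ = T₁(V₁/V₂)^(n−1) = 279×(0.313)^0.24 = 211 K; P₂ = P₁(V₁/V₂)^n = 20.7 kPa.

211 K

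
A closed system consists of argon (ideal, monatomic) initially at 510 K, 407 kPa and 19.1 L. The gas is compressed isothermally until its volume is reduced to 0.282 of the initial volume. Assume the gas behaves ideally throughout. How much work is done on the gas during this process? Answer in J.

9840 J

n = P₁V₁/(RT₁) = 407×19.1/(8.314×510) = 1.83 mol.
Isothermal: T stays 510 K; PV = const ⇒ V₂ = 5.39 L, P₂ = 1440 kPa.
W = nRT ln(V₂/V₁) = 1.83×8.314×510×ln(0.282) = -9840 J.
Work done on the gas = −W_by = 9840 J.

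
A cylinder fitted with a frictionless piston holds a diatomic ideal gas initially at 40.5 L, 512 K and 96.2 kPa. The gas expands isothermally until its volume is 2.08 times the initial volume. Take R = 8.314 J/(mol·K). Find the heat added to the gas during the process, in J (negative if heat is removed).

n = P₁V₁/(RT₁) = 96.2×40.5/(8.314×512) = 0.915 mol.
Isothermal: T stays 512 K; PV = const ⇒ V₂ = 84.2 L, P₂ = 46.2 kPa.
ΔU = 0 (ideal gas, T constant).
W = nRT ln(V₂/V₁) = 0.915×8.314×512×ln(2.08) = 2850 J.
Q = ΔU + W = 2850 J.

2850 J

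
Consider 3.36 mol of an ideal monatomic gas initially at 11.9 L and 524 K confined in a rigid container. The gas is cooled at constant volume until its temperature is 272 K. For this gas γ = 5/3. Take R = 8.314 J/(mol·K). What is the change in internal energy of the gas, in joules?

-10600 J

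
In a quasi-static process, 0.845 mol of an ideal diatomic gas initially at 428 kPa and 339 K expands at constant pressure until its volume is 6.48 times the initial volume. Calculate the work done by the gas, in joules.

V₁ = nRT₁/P₁ = 0.845×8.314×339/428 = 5.56 L.
Isobaric: P stays 428 kPa; V/T = const ⇒ T₂ = 2200 K, V₂ = 36.1 L.
W = PΔV = 428×(36.1−5.56) kPa·L = 13100 J.

13100 J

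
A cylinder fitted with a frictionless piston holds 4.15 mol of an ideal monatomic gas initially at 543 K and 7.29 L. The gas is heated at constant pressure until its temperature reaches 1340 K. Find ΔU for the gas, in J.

P₁ = nRT₁/V₁ = 4.15×8.314×543/7.29 = 2570 kPa.
Isobaric: P stays 2570 kPa; V/T = const ⇒ T₂ = 1340 K, V₂ = 18.0 L.
For an ideal gas ΔU = nCvΔT with Cv = (3/2)R = 12.5 J/(mol·K).
ΔU = 4.15×12.5×(1340−543) = 41200 J.

41200 J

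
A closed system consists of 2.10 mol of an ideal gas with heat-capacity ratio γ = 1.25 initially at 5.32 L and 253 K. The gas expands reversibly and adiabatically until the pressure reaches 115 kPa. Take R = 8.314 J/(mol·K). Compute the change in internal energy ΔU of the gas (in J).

P₁ = nRT₁/V₁ = 2.10×8.314×253/5.32 = 830 kPa.
Adiabatic: T₂/T₁ = (P₂/P₁)^((γ−1)/γ) ⇒ T₂ = 253×(0.139)^0.200 = 170 K; V₂ = 25.9 L.
For an ideal gas ΔU = nCvΔT with Cv = R/(γ−1) = 33.3 J/(mol·K).
ΔU = 2.10×33.3×(170−253) = -5770 J.

-5770 J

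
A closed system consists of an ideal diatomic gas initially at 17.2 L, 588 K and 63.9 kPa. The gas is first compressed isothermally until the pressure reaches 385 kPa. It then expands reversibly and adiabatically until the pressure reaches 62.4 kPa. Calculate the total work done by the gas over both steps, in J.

-860 J

n = P₁V₁/(RT₁) = 63.9×17.2/(8.314×588) = 0.225 mol.
Step 1 — Isothermal: T stays 588 K; PV = const ⇒ V₂ = 2.85 L, P₂ = 385 kPa.
ΔU = 0 (ideal gas, T constant).
W = nRT ln(V₂/V₁) = 0.225×8.314×588×ln(0.166) = -1970 J.
Q = ΔU + W = -1970 J.
State after step 1: P = 385 kPa, V = 2.85 L, T = 588 K.
Step 2 — Adiabatic: T₂/T₁ = (P₂/P₁)^((γ−1)/γ) ⇒ T₂ = 588×(0.162)^0.286 = 350 K; V₂ = 10.5 L.
ΔU = nCvΔT = 0.225×20.8×(350−588) = -1110 J.
Q = 0 for an adiabatic process, so W = −ΔU = 1110 J.
Net over both steps: W = -860 J, Q = -1970 J, ΔU = -1110 J.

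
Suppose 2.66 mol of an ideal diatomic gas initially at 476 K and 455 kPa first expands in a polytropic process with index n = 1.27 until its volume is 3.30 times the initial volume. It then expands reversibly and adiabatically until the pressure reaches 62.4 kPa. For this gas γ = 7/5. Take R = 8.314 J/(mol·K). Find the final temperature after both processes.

301 K

V₁ = nRT₁/P₁ = 2.66×8.314×476/455 = 23.1 L.
Step 1 — Polytropic n=1.27: T₂ = T₁(V₁/V₂)^(n−1) = 476×(0.303)^0.27 = 345 K; P₂ = P₁(V₁/V₂)^n = 99.9 kPa.
W = (P₁V₁−P₂V₂)/(n−1) = (455×23.1−99.9×76.3)/0.27 = 10700 J.
ΔU = nCvΔT = 2.66×20.8×(345−476) = -7250 J.
Q = ΔU + W = 3490 J.
State after step 1: P = 99.9 kPa, V = 76.3 L, T = 345 K.
Step 2 — Adiabatic: T₂/T₁ = (P₂/P₁)^((γ−1)/γ) ⇒ T₂ = 345×(0.625)^0.286 = 301 K; V₂ = 107 L.
ΔU = nCvΔT = 2.66×20.8×(301−345) = -2400 J.
Q = 0 for an adiabatic process, so W = −ΔU = 2400 J.
Net over both steps: W = 13100 J, Q = 3490 J, ΔU = -9650 J.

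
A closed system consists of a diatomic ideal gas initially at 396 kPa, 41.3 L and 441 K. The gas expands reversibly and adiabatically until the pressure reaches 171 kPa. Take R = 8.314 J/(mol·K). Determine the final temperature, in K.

Adiabatic: T₂/T₁ = (P₂/P₁)^((γ−1)/γ) ⇒ T₂ = 441×(0.432)^0.286 = 347 K; V₂ = 75.2 L.

347 K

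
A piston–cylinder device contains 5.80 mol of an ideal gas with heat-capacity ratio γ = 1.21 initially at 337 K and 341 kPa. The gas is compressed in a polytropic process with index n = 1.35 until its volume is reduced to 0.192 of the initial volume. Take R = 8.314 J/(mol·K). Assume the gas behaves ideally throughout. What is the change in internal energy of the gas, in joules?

60500 J

V₁ = nRT₁/P₁ = 5.80×8.314×337/341 = 47.7 L.
Polytropic n=1.35: T₂ = T₁(V₁/V₂)^(n−1) = 337×(5.21)^0.35 = 600 K; P₂ = P₁(V₁/V₂)^n = 3160 kPa.
For an ideal gas ΔU = nCvΔT with Cv = R/(γ−1) = 39.6 J/(mol·K).
ΔU = 5.80×39.6×(600−337) = 60500 J.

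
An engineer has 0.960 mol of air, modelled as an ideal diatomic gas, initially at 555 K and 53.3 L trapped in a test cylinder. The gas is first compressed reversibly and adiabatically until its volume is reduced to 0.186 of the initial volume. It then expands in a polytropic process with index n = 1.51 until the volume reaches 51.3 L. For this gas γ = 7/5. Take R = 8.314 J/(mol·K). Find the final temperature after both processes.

P₁ = nRT₁/V₁ = 0.960×8.314×555/53.3 = 83.1 kPa.
Step 1 — Adiabatic: TV^(γ−1) = const ⇒ T₂ = 555×(5.38)^0.400 = 1090 K; PV^γ = const ⇒ P₂ = 876 kPa.
ΔU = nCvΔT = 0.960×20.8×(1090−555) = 10600 J.
Q = 0 for an adiabatic process, so W = −ΔU = -10600 J.
State after step 1: P = 876 kPa, V = 9.91 L, T = 1090 K.
Step 2 — Polytropic n=1.51: T₂ = T₁(V₁/V₂)^(n−1) = 1090×(0.193)^0.51 = 470 K; P₂ = P₁(V₁/V₂)^n = 73.2 kPa.
W = (P₁V₁−P₂V₂)/(n−1) = (876×9.91−73.2×51.3)/0.51 = 9660 J.
ΔU = nCvΔT = 0.960×20.8×(470−1090) = -12300 J.
Q = ΔU + W = -2660 J.
Net over both steps: W = -967 J, Q = -2660 J, ΔU = -1690 J.

470 K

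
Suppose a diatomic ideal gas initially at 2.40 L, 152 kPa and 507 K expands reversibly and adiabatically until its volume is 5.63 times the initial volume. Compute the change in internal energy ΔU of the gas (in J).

-455 J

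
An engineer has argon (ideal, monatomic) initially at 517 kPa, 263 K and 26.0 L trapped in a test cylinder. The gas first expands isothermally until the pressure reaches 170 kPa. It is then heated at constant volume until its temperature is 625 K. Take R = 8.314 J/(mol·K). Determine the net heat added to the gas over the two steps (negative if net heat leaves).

n = P₁V₁/(RT₁) = 517×26.0/(8.314×263) = 6.15 mol.
Step 1 — Isothermal: T stays 263 K; PV = const ⇒ V₂ = 79.1 L, P₂ = 170 kPa.
ΔU = 0 (ideal gas, T constant).
W = nRT ln(V₂/V₁) = 6.15×8.314×263×ln(3.04) = 15000 J.
Q = ΔU + W = 15000 J.
State after step 1: P = 170 kPa, V = 79.1 L, T = 263 K.
Step 2 — Isochoric: V stays 79.1 L; P/T = const ⇒ T₂ = 625 K, P₂ = 404 kPa.
W = 0 (no volume change).
ΔU = nCvΔT = 6.15×12.5×(625−263) = 27800 J.
Q = ΔU = 27800 J.
Net over both steps: W = 15000 J, Q = 42700 J, ΔU = 27800 J.

42700 J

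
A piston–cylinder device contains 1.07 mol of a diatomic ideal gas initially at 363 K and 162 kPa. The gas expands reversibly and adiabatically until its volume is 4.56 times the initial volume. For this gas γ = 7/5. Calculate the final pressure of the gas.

V₁ = nRT₁/P₁ = 1.07×8.314×363/162 = 19.9 L.
Adiabatic: TV^(γ−1) = const ⇒ T₂ = 363×(0.219)^0.400 = 198 K; PV^γ = const ⇒ P₂ = 19.4 kPa.

19.4 kPa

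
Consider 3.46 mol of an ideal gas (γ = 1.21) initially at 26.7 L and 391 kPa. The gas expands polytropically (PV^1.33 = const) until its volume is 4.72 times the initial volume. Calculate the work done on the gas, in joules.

-12700 J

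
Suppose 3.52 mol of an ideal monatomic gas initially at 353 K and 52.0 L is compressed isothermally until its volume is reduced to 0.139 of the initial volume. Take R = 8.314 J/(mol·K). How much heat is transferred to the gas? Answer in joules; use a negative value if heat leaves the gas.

P₁ = nRT₁/V₁ = 3.52×8.314×353/52.0 = 199 kPa.
Isothermal: T stays 353 K; PV = const ⇒ V₂ = 7.23 L, P₂ = 1430 kPa.
ΔU = 0 (ideal gas, T constant).
W = nRT ln(V₂/V₁) = 3.52×8.314×353×ln(0.139) = -20400 J.
Q = ΔU + W = -20400 J.

-20400 J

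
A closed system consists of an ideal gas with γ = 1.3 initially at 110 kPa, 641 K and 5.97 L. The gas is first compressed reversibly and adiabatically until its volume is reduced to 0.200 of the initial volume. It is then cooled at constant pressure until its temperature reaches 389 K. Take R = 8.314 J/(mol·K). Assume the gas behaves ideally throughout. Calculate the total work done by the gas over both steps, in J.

n = P₁V₁/(RT₁) = 110×5.97/(8.314×641) = 0.123 mol.
Step 1 — Adiabatic: TV^(γ−1) = const ⇒ T₂ = 641×(5.00)^0.300 = 1040 K; PV^γ = const ⇒ P₂ = 891 kPa.
ΔU = nCvΔT = 0.123×27.7×(1040−641) = 1360 J.
Q = 0 for an adiabatic process, so W = −ΔU = -1360 J.
State after step 1: P = 891 kPa, V = 1.19 L, T = 1040 K.
Step 2 — Isobaric: P stays 891 kPa; V/T = const ⇒ T₂ = 389 K, V₂ = 0.447 L.
W = PΔV = 891×(0.447−1.19) kPa·L = -666 J.
ΔU = nCvΔT = 0.123×27.7×(389−1040) = -2220 J.
Q = ΔU + W = nCpΔT = -2880 J.
Net over both steps: W = -2020 J, Q = -2880 J, ΔU = -861 J.

-2020 J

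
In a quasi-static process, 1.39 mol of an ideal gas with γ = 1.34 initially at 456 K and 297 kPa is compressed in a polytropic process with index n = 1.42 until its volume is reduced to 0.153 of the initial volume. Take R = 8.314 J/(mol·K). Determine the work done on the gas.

V₁ = nRT₁/P₁ = 1.39×8.314×456/297 = 17.7 L.
Polytropic n=1.42: T₂ = T₁(V₁/V₂)^(n−1) = 456×(6.54)^0.42 = 1000 K; P₂ = P₁(V₁/V₂)^n = 4270 kPa.
W = (P₁V₁−P₂V₂)/(n−1) = (297×17.7−4270×2.71)/0.42 = -15100 J.
Work done on the gas = −W_by = 15100 J.

15100 J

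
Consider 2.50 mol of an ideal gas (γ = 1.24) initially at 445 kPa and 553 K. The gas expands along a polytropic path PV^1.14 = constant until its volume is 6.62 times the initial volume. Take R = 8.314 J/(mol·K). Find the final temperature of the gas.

424 K

V₁ = nRT₁/P₁ = 2.50×8.314×553/445 = 25.8 L.
Polytropic n=1.14: T₂ = T₁(V₁/V₂)^(n−1) = 553×(0.151)^0.14 = 424 K; P₂ = P₁(V₁/V₂)^n = 51.6 kPa.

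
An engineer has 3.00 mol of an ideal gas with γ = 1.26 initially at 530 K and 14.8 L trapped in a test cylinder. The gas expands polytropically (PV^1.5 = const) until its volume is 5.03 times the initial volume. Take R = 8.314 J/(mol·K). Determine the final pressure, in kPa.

P₁ = nRT₁/V₁ = 3.00×8.314×530/14.8 = 893 kPa.
Polytropic n=1.5: T₂ = T₁(V₁/V₂)^(n−1) = 530×(0.199)^0.50 = 236 K; P₂ = P₁(V₁/V₂)^n = 79.2 kPa.

79.2 kPa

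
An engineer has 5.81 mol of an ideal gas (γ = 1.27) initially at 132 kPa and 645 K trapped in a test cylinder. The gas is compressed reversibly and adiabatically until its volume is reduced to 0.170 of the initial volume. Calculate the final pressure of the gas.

V₁ = nRT₁/P₁ = 5.81×8.314×645/132 = 236 L.
Adiabatic: TV^(γ−1) = const ⇒ T₂ = 645×(5.88)^0.270 = 1040 K; PV^γ = const ⇒ P₂ = 1250 kPa.

1250 kPa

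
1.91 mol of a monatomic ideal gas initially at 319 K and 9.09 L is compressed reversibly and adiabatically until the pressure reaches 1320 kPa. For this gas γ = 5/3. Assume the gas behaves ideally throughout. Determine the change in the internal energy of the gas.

P₁ = nRT₁/V₁ = 1.91×8.314×319/9.09 = 557 kPa.
Adiabatic: T₂/T₁ = (P₂/P₁)^((γ−1)/γ) ⇒ T₂ = 319×(2.37)^0.400 = 450 K; V₂ = 5.42 L.
For an ideal gas ΔU = nCvΔT with Cv = (3/2)R = 12.5 J/(mol·K).
ΔU = 1.91×12.5×(450−319) = 3130 J.

3130 J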